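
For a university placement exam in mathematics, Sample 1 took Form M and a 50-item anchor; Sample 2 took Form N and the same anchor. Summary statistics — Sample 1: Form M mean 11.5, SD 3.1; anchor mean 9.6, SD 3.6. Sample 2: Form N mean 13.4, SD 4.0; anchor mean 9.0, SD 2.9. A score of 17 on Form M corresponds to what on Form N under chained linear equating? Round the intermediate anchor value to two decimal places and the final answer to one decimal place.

Form M → anchor (Sample 1): v = (3.6/3.1)(17 − 11.5) + 9.6 = 15.99
anchor → Form N (Sample 2): y = (4.0/2.9)(15.99 − 9.0) + 13.4 = 23.0

23.0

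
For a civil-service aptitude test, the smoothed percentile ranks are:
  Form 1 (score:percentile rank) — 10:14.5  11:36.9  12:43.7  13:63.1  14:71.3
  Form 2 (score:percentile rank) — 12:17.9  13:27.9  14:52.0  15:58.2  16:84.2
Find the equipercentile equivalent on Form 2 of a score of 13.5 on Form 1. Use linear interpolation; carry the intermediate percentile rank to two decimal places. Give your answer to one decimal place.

PR of 13.5 on Form 1: 63.1 + (13.5 − 13)/(14 − 13) × (71.3 − 63.1) = 67.20
On Form 2, PR 67.20 falls between score 15 (PR 58.2) and 16 (PR 84.2).
Interpolate: 15 + (67.20 − 58.2)/(84.2 − 58.2) × (16 − 15) = 15.3

15.3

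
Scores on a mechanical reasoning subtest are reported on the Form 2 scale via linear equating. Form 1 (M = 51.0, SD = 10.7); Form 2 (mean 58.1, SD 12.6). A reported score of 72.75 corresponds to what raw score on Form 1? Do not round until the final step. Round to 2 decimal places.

Invert y = (SD_Y/SD_X)(x − M_X) + M_Y:
x = (SD_X/SD_Y)(y − M_Y) + M_X = (10.7/12.6)(72.75 − 58.1) + 51.0
x = 0.849206 × 14.650 + 51.0 = 63.44

63.44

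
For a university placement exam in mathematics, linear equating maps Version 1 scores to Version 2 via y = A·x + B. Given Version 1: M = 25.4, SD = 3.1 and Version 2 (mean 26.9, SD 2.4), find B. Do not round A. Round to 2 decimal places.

A = SD_Y / SD_X = 2.4 / 3.1 = 0.774194
B = M_Y − A·M_X = 26.9 − 0.774194 × 25.4 = 7.24

7.24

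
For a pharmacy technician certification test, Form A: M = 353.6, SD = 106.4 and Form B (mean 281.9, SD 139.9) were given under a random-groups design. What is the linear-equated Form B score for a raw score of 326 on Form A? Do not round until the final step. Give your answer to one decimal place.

245.6

Linear equating: y = (SD_Y/SD_X)(x − M_X) + M_Y
y = (139.9/106.4)(326 − 353.6) + 281.9
y = 1.314850 × -27.6 + 281.9 = -36.2898 + 281.9 = 245.6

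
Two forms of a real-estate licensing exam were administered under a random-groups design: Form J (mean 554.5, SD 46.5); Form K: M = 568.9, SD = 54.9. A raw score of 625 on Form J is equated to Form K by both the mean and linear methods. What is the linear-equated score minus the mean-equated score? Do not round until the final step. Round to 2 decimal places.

12.74

Mean-equated: 625 + (568.9 − 554.5) = 639.40
Linear-equated: (54.9/46.5)(625 − 554.5) + 568.9 = 652.135
Difference = 652.135 − 639.40 = 12.74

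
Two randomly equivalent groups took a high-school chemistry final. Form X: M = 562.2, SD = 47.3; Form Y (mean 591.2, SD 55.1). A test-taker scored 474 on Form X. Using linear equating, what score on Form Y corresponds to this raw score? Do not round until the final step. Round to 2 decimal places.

488.46

Linear equating: y = (SD_Y/SD_X)(x − M_X) + M_Y
y = (55.1/47.3)(474 − 562.2) + 591.2
y = 1.164905 × -88.2 + 591.2 = -102.7446 + 591.2 = 488.46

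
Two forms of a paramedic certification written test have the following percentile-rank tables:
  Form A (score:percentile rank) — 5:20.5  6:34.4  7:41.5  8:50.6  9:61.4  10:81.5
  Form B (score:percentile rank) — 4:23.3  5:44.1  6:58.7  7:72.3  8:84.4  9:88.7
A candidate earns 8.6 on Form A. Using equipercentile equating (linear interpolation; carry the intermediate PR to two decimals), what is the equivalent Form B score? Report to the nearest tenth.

PR of 8.6 on Form A: 50.6 + (8.6 − 8)/(9 − 8) × (61.4 − 50.6) = 57.08
On Form B, PR 57.08 falls between score 5 (PR 44.1) and 6 (PR 58.7).
Interpolate: 5 + (57.08 − 44.1)/(58.7 − 44.1) × (6 − 5) = 5.9

5.9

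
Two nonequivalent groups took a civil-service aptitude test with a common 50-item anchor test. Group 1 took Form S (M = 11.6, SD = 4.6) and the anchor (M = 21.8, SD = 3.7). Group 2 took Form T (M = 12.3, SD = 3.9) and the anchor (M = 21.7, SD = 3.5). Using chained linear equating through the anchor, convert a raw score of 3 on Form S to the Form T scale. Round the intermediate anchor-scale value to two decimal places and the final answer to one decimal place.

4.7

Form S → anchor (Group 1): v = (3.7/4.6)(3 − 11.6) + 21.8 = 14.88
anchor → Form T (Group 2): y = (3.9/3.5)(14.88 − 21.7) + 12.3 = 4.7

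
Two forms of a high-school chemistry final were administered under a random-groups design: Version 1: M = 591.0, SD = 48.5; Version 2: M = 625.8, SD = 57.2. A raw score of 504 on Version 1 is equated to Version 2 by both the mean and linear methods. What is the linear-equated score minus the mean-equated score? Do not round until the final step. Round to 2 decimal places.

-15.61

Mean-equated: 504 + (625.8 − 591.0) = 538.80
Linear-equated: (57.2/48.5)(504 − 591.0) + 625.8 = 523.194
Difference = 523.194 − 538.80 = -15.61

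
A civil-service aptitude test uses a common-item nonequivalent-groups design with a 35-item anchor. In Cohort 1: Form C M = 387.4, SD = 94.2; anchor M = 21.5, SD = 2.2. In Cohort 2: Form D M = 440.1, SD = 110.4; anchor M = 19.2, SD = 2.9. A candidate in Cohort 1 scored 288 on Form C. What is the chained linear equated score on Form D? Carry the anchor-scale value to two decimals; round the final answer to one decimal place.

439.3

Form C → anchor (Cohort 1): v = (2.2/94.2)(288 − 387.4) + 21.5 = 19.18
anchor → Form D (Cohort 2): y = (110.4/2.9)(19.18 − 19.2) + 440.1 = 439.3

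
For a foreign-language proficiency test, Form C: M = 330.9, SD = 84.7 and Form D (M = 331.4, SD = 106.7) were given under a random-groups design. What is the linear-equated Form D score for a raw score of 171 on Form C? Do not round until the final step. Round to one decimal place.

130.0

Linear equating: y = (SD_Y/SD_X)(x − M_X) + M_Y
y = (106.7/84.7)(171 − 330.9) + 331.4
y = 1.259740 × -159.9 + 331.4 = -201.4325 + 331.4 = 130.0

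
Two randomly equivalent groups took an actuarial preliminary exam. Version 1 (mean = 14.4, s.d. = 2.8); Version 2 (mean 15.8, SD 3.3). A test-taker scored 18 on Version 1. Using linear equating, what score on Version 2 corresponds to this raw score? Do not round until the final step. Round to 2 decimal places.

Linear equating: y = (SD_Y/SD_X)(x − M_X) + M_Y
y = (3.3/2.8)(18 − 14.4) + 15.8
y = 1.178571 × 3.6 + 15.8 = 4.2429 + 15.8 = 20.04

20.04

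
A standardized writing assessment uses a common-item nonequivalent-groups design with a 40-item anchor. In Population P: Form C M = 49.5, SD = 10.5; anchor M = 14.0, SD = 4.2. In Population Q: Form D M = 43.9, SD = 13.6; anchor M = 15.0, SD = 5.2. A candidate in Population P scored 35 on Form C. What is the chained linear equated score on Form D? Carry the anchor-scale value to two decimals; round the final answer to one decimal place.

26.1

Form C → anchor (Population P): v = (4.2/10.5)(35 − 49.5) + 14.0 = 8.20
anchor → Form D (Population Q): y = (13.6/5.2)(8.20 − 15.0) + 43.9 = 26.1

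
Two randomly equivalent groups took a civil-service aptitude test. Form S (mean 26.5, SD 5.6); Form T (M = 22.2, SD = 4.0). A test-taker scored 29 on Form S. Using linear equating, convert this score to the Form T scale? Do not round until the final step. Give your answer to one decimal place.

Linear equating: y = (SD_Y/SD_X)(x − M_X) + M_Y
y = (4.0/5.6)(29 − 26.5) + 22.2
y = 0.714286 × 2.5 + 22.2 = 1.7857 + 22.2 = 24.0

24.0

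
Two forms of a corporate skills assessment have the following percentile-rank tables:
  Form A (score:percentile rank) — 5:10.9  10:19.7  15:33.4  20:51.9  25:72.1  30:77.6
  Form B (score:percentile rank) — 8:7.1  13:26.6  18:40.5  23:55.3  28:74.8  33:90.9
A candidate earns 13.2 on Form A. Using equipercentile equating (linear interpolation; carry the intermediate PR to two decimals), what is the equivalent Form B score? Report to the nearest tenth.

13.7

PR of 13.2 on Form A: 19.7 + (13.2 − 10)/(15 − 10) × (33.4 − 19.7) = 28.47
On Form B, PR 28.47 falls between score 13 (PR 26.6) and 18 (PR 40.5).
Interpolate: 13 + (28.47 − 26.6)/(40.5 − 26.6) × (18 − 13) = 13.7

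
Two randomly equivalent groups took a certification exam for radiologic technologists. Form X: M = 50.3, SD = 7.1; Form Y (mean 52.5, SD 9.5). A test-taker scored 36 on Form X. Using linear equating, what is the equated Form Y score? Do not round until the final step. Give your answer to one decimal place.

Linear equating: y = (SD_Y/SD_X)(x − M_X) + M_Y
y = (9.5/7.1)(36 − 50.3) + 52.5
y = 1.338028 × -14.3 + 52.5 = -19.1338 + 52.5 = 33.4

33.4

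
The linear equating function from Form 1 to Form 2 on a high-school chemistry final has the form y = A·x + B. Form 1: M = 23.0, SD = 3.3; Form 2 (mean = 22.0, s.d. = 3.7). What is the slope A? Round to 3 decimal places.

1.121

A = SD_Y / SD_X = 3.7 / 3.3 = 1.121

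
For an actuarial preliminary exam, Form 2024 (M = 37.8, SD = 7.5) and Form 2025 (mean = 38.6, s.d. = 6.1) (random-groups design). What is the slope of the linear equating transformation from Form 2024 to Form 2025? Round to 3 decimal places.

A = SD_Y / SD_X = 6.1 / 7.5 = 0.813

0.813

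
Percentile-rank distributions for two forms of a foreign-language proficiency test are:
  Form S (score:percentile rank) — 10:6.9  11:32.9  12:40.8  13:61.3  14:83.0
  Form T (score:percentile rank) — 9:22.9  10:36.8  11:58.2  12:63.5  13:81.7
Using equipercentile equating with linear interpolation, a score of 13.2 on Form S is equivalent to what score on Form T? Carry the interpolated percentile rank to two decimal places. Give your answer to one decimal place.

12.1

PR of 13.2 on Form S: 61.3 + (13.2 − 13)/(14 − 13) × (83.0 − 61.3) = 65.64
On Form T, PR 65.64 falls between score 12 (PR 63.5) and 13 (PR 81.7).
Interpolate: 12 + (65.64 − 63.5)/(81.7 − 63.5) × (13 − 12) = 12.1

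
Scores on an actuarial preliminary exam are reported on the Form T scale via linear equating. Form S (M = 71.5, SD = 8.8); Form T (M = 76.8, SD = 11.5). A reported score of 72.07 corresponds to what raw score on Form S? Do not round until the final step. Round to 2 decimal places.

Invert y = (SD_Y/SD_X)(x − M_X) + M_Y:
x = (SD_X/SD_Y)(y − M_Y) + M_X = (8.8/11.5)(72.07 − 76.8) + 71.5
x = 0.765217 × -4.730 + 71.5 = 67.88

67.88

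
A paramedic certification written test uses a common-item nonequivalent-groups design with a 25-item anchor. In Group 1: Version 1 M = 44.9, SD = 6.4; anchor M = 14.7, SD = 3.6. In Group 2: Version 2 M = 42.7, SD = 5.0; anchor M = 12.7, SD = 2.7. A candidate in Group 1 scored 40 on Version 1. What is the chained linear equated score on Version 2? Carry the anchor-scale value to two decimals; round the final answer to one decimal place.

Version 1 → anchor (Group 1): v = (3.6/6.4)(40 − 44.9) + 14.7 = 11.94
anchor → Version 2 (Group 2): y = (5.0/2.7)(11.94 − 12.7) + 42.7 = 41.3

41.3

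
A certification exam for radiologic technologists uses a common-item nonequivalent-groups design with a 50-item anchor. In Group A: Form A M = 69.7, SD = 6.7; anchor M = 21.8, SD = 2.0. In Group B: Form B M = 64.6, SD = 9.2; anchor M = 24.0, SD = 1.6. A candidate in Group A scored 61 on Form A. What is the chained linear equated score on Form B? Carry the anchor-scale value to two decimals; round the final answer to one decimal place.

Form A → anchor (Group A): v = (2.0/6.7)(61 − 69.7) + 21.8 = 19.20
anchor → Form B (Group B): y = (9.2/1.6)(19.20 − 24.0) + 64.6 = 37.0

37.0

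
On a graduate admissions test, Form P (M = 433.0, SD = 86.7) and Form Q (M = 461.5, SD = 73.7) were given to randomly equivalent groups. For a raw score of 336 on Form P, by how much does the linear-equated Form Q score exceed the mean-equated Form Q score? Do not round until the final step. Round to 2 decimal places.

Mean-equated: 336 + (461.5 − 433.0) = 364.50
Linear-equated: (73.7/86.7)(336 − 433.0) + 461.5 = 379.044
Difference = 379.044 − 364.50 = 14.54

14.54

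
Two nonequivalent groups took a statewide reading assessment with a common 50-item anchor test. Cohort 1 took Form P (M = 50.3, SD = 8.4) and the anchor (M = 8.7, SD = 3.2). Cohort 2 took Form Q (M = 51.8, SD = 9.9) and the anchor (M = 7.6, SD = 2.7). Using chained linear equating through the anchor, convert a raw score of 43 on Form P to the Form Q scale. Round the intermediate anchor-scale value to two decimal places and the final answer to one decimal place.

45.6

Form P → anchor (Cohort 1): v = (3.2/8.4)(43 − 50.3) + 8.7 = 5.92
anchor → Form Q (Cohort 2): y = (9.9/2.7)(5.92 − 7.6) + 51.8 = 45.6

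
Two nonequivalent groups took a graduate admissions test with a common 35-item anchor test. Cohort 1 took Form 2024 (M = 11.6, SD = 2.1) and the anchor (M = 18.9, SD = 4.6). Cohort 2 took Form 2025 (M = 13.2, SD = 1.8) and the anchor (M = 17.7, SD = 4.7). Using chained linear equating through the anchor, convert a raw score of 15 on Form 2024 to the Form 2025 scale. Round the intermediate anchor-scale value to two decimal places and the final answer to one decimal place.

16.5

Form 2024 → anchor (Cohort 1): v = (4.6/2.1)(15 − 11.6) + 18.9 = 26.35
anchor → Form 2025 (Cohort 2): y = (1.8/4.7)(26.35 − 17.7) + 13.2 = 16.5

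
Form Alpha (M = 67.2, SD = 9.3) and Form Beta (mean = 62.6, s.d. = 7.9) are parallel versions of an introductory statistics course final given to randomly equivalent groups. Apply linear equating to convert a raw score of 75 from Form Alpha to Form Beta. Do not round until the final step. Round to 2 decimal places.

Linear equating: y = (SD_Y/SD_X)(x − M_X) + M_Y
y = (7.9/9.3)(75 − 67.2) + 62.6
y = 0.849462 × 7.8 + 62.6 = 6.6258 + 62.6 = 69.23

69.23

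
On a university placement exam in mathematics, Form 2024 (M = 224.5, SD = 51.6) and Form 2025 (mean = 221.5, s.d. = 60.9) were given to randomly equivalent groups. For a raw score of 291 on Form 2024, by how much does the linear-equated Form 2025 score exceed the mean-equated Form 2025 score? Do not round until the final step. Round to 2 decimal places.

Mean-equated: 291 + (221.5 − 224.5) = 288.00
Linear-equated: (60.9/51.6)(291 − 224.5) + 221.5 = 299.985
Difference = 299.985 − 288.00 = 11.99

11.99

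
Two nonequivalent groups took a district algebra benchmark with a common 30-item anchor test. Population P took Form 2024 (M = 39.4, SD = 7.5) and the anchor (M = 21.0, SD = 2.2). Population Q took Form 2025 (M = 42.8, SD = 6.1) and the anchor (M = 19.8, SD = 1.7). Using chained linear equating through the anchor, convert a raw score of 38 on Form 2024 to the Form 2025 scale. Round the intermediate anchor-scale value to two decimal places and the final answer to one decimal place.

45.6

Form 2024 → anchor (Population P): v = (2.2/7.5)(38 − 39.4) + 21.0 = 20.59
anchor → Form 2025 (Population Q): y = (6.1/1.7)(20.59 − 19.8) + 42.8 = 45.6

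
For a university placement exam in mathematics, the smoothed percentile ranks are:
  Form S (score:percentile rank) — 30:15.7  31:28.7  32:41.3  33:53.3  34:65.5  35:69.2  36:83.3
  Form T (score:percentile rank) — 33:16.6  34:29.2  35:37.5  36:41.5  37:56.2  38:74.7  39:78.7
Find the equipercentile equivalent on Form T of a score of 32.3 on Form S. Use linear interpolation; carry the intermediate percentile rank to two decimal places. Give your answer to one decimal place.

36.2

PR of 32.3 on Form S: 41.3 + (32.3 − 32)/(33 − 32) × (53.3 − 41.3) = 44.90
On Form T, PR 44.90 falls between score 36 (PR 41.5) and 37 (PR 56.2).
Interpolate: 36 + (44.90 − 41.5)/(56.2 − 41.5) × (37 − 36) = 36.2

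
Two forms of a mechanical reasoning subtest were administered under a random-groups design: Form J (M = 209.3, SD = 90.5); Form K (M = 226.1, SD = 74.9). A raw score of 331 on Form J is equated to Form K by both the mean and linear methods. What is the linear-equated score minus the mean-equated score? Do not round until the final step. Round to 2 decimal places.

-20.98

Mean-equated: 331 + (226.1 − 209.3) = 347.80
Linear-equated: (74.9/90.5)(331 − 209.3) + 226.1 = 326.822
Difference = 326.822 − 347.80 = -20.98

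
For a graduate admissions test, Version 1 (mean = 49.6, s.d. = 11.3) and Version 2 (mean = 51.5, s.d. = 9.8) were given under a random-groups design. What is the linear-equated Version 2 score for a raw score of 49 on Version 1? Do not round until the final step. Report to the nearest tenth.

Linear equating: y = (SD_Y/SD_X)(x − M_X) + M_Y
y = (9.8/11.3)(49 − 49.6) + 51.5
y = 0.867257 × -0.6 + 51.5 = -0.5204 + 51.5 = 51.0

51.0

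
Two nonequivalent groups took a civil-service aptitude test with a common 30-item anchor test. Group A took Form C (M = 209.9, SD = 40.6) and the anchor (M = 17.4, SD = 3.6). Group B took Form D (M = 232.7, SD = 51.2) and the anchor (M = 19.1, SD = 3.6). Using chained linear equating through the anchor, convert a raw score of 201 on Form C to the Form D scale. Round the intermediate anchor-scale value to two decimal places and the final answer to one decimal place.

197.3

Form C → anchor (Group A): v = (3.6/40.6)(201 − 209.9) + 17.4 = 16.61
anchor → Form D (Group B): y = (51.2/3.6)(16.61 − 19.1) + 232.7 = 197.3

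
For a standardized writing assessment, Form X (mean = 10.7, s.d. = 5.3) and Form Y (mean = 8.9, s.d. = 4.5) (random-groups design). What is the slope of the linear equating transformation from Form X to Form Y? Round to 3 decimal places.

A = SD_Y / SD_X = 4.5 / 5.3 = 0.849

0.849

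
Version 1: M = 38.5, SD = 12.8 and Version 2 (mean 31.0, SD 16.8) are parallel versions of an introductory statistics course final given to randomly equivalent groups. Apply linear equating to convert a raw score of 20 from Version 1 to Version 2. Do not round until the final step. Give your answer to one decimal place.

Linear equating: y = (SD_Y/SD_X)(x − M_X) + M_Y
y = (16.8/12.8)(20 − 38.5) + 31.0
y = 1.312500 × -18.5 + 31.0 = -24.2812 + 31.0 = 6.7

6.7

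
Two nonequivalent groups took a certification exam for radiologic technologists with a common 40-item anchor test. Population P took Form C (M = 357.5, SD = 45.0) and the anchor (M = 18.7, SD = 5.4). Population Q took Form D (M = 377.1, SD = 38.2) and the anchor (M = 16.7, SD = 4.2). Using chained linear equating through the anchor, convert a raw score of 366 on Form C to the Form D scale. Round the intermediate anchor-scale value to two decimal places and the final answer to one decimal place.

404.6

Form C → anchor (Population P): v = (5.4/45.0)(366 − 357.5) + 18.7 = 19.72
anchor → Form D (Population Q): y = (38.2/4.2)(19.72 − 16.7) + 377.1 = 404.6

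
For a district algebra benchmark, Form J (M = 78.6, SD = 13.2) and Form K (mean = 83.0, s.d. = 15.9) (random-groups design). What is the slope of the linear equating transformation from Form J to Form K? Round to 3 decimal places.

1.205

A = SD_Y / SD_X = 15.9 / 13.2 = 1.205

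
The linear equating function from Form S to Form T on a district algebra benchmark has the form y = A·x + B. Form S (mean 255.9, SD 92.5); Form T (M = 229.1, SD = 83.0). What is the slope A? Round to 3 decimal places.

0.897

A = SD_Y / SD_X = 83.0 / 92.5 = 0.897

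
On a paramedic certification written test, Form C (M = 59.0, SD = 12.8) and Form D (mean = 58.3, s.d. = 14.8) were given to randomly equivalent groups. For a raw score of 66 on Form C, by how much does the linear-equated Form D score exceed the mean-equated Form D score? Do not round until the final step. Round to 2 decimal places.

1.09

Mean-equated: 66 + (58.3 − 59.0) = 65.30
Linear-equated: (14.8/12.8)(66 − 59.0) + 58.3 = 66.394
Difference = 66.394 − 65.30 = 1.09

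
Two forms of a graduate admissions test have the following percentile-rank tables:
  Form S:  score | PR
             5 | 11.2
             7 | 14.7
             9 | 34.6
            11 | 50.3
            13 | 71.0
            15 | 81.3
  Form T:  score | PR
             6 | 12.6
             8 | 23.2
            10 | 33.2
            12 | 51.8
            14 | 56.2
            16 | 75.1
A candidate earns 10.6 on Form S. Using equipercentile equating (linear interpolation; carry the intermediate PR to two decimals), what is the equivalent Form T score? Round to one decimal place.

PR of 10.6 on Form S: 34.6 + (10.6 − 9)/(11 − 9) × (50.3 − 34.6) = 47.16
On Form T, PR 47.16 falls between score 10 (PR 33.2) and 12 (PR 51.8).
Interpolate: 10 + (47.16 − 33.2)/(51.8 − 33.2) × (12 − 10) = 11.5

11.5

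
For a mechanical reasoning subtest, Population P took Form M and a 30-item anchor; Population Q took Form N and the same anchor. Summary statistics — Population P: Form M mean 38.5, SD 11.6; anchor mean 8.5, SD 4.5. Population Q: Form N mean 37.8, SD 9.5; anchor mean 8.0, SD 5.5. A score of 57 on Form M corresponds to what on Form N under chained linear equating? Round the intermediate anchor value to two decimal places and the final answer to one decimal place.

Form M → anchor (Population P): v = (4.5/11.6)(57 − 38.5) + 8.5 = 15.68
anchor → Form N (Population Q): y = (9.5/5.5)(15.68 − 8.0) + 37.8 = 51.1

51.1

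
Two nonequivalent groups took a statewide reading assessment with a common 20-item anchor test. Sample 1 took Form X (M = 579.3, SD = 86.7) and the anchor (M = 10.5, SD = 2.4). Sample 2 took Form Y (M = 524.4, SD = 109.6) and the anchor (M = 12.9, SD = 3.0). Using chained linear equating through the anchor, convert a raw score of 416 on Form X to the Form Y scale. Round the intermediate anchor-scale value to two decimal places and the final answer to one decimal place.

Form X → anchor (Sample 1): v = (2.4/86.7)(416 − 579.3) + 10.5 = 5.98
anchor → Form Y (Sample 2): y = (109.6/3.0)(5.98 − 12.9) + 524.4 = 271.6

271.6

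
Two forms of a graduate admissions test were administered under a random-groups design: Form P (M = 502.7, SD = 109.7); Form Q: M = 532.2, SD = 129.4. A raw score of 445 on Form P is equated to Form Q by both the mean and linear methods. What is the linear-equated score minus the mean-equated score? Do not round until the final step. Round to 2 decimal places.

Mean-equated: 445 + (532.2 − 502.7) = 474.50
Linear-equated: (129.4/109.7)(445 − 502.7) + 532.2 = 464.138
Difference = 464.138 − 474.50 = -10.36

-10.36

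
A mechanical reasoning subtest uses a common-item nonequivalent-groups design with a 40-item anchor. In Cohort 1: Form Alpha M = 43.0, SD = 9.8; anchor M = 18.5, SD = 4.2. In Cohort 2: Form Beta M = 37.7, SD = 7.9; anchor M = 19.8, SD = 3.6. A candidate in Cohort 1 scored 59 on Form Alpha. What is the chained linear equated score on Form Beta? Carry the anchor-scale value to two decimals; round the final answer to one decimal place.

Form Alpha → anchor (Cohort 1): v = (4.2/9.8)(59 − 43.0) + 18.5 = 25.36
anchor → Form Beta (Cohort 2): y = (7.9/3.6)(25.36 − 19.8) + 37.7 = 49.9

49.9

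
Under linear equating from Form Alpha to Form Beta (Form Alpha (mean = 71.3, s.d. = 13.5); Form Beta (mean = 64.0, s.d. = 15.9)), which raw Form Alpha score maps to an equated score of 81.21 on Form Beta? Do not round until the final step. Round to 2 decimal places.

85.91

Invert y = (SD_Y/SD_X)(x − M_X) + M_Y:
x = (SD_X/SD_Y)(y − M_Y) + M_X = (13.5/15.9)(81.21 − 64.0) + 71.3
x = 0.849057 × 17.210 + 71.3 = 85.91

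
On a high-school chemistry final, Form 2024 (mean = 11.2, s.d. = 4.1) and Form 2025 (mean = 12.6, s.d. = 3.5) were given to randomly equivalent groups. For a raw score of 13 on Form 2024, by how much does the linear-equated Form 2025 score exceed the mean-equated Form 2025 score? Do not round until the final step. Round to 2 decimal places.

-0.26

Mean-equated: 13 + (12.6 − 11.2) = 14.40
Linear-equated: (3.5/4.1)(13 − 11.2) + 12.6 = 14.137
Difference = 14.137 − 14.40 = -0.26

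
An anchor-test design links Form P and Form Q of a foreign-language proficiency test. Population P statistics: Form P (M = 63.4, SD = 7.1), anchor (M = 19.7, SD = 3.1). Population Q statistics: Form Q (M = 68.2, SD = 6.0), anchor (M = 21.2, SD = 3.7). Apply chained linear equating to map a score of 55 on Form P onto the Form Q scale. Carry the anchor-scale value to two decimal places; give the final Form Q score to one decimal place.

59.8

Form P → anchor (Population P): v = (3.1/7.1)(55 − 63.4) + 19.7 = 16.03
anchor → Form Q (Population Q): y = (6.0/3.7)(16.03 − 21.2) + 68.2 = 59.8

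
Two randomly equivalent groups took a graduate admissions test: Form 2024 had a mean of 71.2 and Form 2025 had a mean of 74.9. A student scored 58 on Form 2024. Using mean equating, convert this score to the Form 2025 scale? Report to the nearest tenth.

Mean equating: y = x + (M_Y − M_X) = 58 + (74.9 − 71.2) = 61.7

61.7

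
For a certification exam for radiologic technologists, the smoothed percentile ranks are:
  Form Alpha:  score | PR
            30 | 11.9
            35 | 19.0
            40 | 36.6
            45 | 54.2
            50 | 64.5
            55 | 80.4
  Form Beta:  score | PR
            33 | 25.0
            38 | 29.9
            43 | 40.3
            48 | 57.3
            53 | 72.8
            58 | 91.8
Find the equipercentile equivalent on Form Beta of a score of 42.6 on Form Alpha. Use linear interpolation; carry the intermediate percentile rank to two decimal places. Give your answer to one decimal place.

44.6

PR of 42.6 on Form Alpha: 36.6 + (42.6 − 40)/(45 − 40) × (54.2 − 36.6) = 45.75
On Form Beta, PR 45.75 falls between score 43 (PR 40.3) and 48 (PR 57.3).
Interpolate: 43 + (45.75 − 40.3)/(57.3 − 40.3) × (48 − 43) = 44.6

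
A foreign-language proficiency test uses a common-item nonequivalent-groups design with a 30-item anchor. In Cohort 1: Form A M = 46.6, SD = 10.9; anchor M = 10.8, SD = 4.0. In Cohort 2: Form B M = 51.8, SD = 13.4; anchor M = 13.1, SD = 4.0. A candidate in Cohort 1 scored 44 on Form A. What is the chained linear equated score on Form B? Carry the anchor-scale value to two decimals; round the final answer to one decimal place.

40.9

Form A → anchor (Cohort 1): v = (4.0/10.9)(44 − 46.6) + 10.8 = 9.85
anchor → Form B (Cohort 2): y = (13.4/4.0)(9.85 − 13.1) + 51.8 = 40.9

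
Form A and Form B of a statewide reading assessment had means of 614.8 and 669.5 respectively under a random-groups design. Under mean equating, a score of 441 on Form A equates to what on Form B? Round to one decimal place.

495.7

Mean equating: y = x + (M_Y − M_X) = 441 + (669.5 − 614.8) = 495.7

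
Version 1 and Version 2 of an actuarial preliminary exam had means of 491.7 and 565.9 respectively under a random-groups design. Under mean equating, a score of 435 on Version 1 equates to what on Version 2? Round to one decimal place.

509.2

Mean equating: y = x + (M_Y − M_X) = 435 + (565.9 − 491.7) = 509.2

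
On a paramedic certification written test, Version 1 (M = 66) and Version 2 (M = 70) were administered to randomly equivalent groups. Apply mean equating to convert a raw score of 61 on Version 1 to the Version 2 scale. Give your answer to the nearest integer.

65

Mean equating: y = x + (M_Y − M_X) = 61 + (70 − 66) = 65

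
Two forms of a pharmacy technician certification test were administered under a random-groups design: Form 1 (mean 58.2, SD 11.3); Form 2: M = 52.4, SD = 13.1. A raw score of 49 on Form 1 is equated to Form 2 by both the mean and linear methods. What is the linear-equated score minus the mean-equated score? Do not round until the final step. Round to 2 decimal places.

-1.47

Mean-equated: 49 + (52.4 − 58.2) = 43.20
Linear-equated: (13.1/11.3)(49 − 58.2) + 52.4 = 41.735
Difference = 41.735 − 43.20 = -1.47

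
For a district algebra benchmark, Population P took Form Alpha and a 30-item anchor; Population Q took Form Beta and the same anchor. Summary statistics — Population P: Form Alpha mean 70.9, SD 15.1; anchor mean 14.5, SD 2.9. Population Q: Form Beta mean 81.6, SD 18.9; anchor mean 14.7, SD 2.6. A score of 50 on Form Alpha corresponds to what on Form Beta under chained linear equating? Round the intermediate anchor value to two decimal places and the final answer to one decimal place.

51.0

Form Alpha → anchor (Population P): v = (2.9/15.1)(50 − 70.9) + 14.5 = 10.49
anchor → Form Beta (Population Q): y = (18.9/2.6)(10.49 − 14.7) + 81.6 = 51.0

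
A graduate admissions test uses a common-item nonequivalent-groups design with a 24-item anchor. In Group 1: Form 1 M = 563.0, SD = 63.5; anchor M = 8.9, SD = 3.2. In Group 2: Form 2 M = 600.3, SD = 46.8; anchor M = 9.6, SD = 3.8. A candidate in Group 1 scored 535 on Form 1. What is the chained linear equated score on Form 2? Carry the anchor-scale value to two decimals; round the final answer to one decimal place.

574.3

Form 1 → anchor (Group 1): v = (3.2/63.5)(535 − 563.0) + 8.9 = 7.49
anchor → Form 2 (Group 2): y = (46.8/3.8)(7.49 − 9.6) + 600.3 = 574.3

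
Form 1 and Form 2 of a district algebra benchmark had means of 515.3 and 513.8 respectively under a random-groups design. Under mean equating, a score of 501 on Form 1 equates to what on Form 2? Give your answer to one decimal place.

499.5

Mean equating: y = x + (M_Y − M_X) = 501 + (513.8 − 515.3) = 499.5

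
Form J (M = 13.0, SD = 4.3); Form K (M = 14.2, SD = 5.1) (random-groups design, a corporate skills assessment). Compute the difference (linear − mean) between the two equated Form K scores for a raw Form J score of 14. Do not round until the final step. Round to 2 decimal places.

Mean-equated: 14 + (14.2 − 13.0) = 15.20
Linear-equated: (5.1/4.3)(14 − 13.0) + 14.2 = 15.386
Difference = 15.386 − 15.20 = 0.19

0.19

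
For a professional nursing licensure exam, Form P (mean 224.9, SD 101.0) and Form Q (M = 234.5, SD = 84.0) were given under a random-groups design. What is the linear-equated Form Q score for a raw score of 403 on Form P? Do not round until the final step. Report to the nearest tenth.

Linear equating: y = (SD_Y/SD_X)(x − M_X) + M_Y
y = (84.0/101.0)(403 − 224.9) + 234.5
y = 0.831683 × 178.1 + 234.5 = 148.1228 + 234.5 = 382.6

382.6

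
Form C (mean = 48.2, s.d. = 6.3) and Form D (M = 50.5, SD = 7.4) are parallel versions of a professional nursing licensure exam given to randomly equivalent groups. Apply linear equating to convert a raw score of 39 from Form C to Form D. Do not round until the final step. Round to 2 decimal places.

Linear equating: y = (SD_Y/SD_X)(x − M_X) + M_Y
y = (7.4/6.3)(39 − 48.2) + 50.5
y = 1.174603 × -9.2 + 50.5 = -10.8063 + 50.5 = 39.69

39.69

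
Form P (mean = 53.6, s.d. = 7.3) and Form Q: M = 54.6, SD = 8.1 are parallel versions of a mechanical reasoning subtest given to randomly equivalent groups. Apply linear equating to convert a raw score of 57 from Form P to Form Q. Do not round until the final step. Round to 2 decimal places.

Linear equating: y = (SD_Y/SD_X)(x − M_X) + M_Y
y = (8.1/7.3)(57 − 53.6) + 54.6
y = 1.109589 × 3.4 + 54.6 = 3.7726 + 54.6 = 58.37

58.37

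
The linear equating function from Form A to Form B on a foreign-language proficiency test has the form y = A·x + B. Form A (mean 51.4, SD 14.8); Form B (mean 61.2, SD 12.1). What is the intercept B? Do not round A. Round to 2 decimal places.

A = SD_Y / SD_X = 12.1 / 14.8 = 0.817568
B = M_Y − A·M_X = 61.2 − 0.817568 × 51.4 = 19.18

19.18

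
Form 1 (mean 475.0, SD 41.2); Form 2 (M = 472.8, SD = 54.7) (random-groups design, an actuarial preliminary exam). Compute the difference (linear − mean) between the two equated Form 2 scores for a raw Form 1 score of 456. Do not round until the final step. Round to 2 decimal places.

Mean-equated: 456 + (472.8 − 475.0) = 453.80
Linear-equated: (54.7/41.2)(456 − 475.0) + 472.8 = 447.574
Difference = 447.574 − 453.80 = -6.23

-6.23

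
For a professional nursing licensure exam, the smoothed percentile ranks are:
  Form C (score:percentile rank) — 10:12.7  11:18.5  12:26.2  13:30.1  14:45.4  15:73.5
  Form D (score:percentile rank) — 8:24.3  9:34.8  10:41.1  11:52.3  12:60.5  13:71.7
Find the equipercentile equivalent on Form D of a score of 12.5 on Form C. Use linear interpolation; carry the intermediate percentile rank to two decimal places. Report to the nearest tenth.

8.4

PR of 12.5 on Form C: 26.2 + (12.5 − 12)/(13 − 12) × (30.1 − 26.2) = 28.15
On Form D, PR 28.15 falls between score 8 (PR 24.3) and 9 (PR 34.8).
Interpolate: 8 + (28.15 − 24.3)/(34.8 − 24.3) × (9 − 8) = 8.4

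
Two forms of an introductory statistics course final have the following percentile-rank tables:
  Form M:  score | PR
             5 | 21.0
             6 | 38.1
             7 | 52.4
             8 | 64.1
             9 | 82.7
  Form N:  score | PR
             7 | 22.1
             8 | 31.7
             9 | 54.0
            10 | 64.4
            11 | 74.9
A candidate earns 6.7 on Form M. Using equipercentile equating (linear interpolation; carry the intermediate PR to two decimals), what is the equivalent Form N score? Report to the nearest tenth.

PR of 6.7 on Form M: 38.1 + (6.7 − 6)/(7 − 6) × (52.4 − 38.1) = 48.11
On Form N, PR 48.11 falls between score 8 (PR 31.7) and 9 (PR 54.0).
Interpolate: 8 + (48.11 − 31.7)/(54.0 − 31.7) × (9 − 8) = 8.7

8.7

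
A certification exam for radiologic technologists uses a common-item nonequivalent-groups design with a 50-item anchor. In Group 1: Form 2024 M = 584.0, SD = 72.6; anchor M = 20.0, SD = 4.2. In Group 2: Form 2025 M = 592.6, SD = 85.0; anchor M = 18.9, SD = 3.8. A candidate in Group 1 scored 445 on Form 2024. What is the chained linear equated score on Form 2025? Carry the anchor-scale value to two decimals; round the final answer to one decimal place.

437.4

Form 2024 → anchor (Group 1): v = (4.2/72.6)(445 − 584.0) + 20.0 = 11.96
anchor → Form 2025 (Group 2): y = (85.0/3.8)(11.96 − 18.9) + 592.6 = 437.4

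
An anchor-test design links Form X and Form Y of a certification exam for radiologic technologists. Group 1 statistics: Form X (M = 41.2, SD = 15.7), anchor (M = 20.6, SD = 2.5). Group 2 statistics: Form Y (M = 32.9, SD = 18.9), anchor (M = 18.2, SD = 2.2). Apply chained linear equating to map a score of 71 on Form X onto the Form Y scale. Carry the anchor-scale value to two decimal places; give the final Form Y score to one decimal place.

Form X → anchor (Group 1): v = (2.5/15.7)(71 − 41.2) + 20.6 = 25.35
anchor → Form Y (Group 2): y = (18.9/2.2)(25.35 − 18.2) + 32.9 = 94.3

94.3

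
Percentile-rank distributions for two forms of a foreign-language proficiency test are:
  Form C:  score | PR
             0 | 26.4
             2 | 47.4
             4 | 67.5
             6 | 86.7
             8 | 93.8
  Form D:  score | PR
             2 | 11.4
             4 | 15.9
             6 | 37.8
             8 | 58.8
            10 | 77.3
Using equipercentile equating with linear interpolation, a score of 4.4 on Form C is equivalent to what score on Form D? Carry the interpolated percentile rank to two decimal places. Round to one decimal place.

9.4

PR of 4.4 on Form C: 67.5 + (4.4 − 4)/(6 − 4) × (86.7 − 67.5) = 71.34
On Form D, PR 71.34 falls between score 8 (PR 58.8) and 10 (PR 77.3).
Interpolate: 8 + (71.34 − 58.8)/(77.3 − 58.8) × (10 − 8) = 9.4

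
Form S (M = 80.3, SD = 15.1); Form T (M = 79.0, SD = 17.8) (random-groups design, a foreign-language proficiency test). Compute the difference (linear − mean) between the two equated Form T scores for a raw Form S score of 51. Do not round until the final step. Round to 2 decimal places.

-5.24

Mean-equated: 51 + (79.0 − 80.3) = 49.70
Linear-equated: (17.8/15.1)(51 − 80.3) + 79.0 = 44.461
Difference = 44.461 − 49.70 = -5.24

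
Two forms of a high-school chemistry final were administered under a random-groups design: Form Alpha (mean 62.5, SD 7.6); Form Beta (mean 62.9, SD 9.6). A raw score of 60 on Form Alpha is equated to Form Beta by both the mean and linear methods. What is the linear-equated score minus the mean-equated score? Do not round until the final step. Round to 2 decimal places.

-0.66

Mean-equated: 60 + (62.9 − 62.5) = 60.40
Linear-equated: (9.6/7.6)(60 − 62.5) + 62.9 = 59.742
Difference = 59.742 − 60.40 = -0.66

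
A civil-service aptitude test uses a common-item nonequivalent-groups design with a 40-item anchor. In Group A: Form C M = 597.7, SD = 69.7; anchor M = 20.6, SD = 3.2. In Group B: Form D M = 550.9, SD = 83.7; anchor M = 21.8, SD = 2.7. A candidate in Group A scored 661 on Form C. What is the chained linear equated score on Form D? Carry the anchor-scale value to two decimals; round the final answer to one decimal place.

603.9

Form C → anchor (Group A): v = (3.2/69.7)(661 − 597.7) + 20.6 = 23.51
anchor → Form D (Group B): y = (83.7/2.7)(23.51 − 21.8) + 550.9 = 603.9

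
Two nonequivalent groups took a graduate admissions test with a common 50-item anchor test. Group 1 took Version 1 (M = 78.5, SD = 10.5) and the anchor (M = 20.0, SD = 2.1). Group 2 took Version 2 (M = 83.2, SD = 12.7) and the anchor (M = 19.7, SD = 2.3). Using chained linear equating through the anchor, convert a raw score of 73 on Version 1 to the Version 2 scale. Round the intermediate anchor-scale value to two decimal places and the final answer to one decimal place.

Version 1 → anchor (Group 1): v = (2.1/10.5)(73 − 78.5) + 20.0 = 18.90
anchor → Version 2 (Group 2): y = (12.7/2.3)(18.90 − 19.7) + 83.2 = 78.8

78.8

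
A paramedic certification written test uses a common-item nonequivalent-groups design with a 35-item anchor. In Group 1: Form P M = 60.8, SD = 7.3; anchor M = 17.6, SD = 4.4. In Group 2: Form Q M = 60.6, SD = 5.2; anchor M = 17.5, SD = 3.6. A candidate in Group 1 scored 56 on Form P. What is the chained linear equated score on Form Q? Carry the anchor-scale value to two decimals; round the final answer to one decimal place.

Form P → anchor (Group 1): v = (4.4/7.3)(56 − 60.8) + 17.6 = 14.71
anchor → Form Q (Group 2): y = (5.2/3.6)(14.71 − 17.5) + 60.6 = 56.6

56.6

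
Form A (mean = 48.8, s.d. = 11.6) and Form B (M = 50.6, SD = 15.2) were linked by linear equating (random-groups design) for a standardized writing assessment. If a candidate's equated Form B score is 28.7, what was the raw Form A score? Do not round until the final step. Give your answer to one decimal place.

Invert y = (SD_Y/SD_X)(x − M_X) + M_Y:
x = (SD_X/SD_Y)(y − M_Y) + M_X = (11.6/15.2)(28.7 − 50.6) + 48.8
x = 0.763158 × -21.900 + 48.8 = 32.1

32.1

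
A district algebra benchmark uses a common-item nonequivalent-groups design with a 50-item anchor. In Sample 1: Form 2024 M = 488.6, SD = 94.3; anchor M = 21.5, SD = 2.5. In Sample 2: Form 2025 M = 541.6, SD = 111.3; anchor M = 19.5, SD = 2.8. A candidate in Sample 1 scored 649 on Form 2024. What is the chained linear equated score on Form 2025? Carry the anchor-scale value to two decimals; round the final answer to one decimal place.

790.0

Form 2024 → anchor (Sample 1): v = (2.5/94.3)(649 − 488.6) + 21.5 = 25.75
anchor → Form 2025 (Sample 2): y = (111.3/2.8)(25.75 − 19.5) + 541.6 = 790.0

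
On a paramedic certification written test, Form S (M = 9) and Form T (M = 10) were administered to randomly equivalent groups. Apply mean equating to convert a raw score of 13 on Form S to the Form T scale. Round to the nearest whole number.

14

Mean equating: y = x + (M_Y − M_X) = 13 + (10 − 9) = 14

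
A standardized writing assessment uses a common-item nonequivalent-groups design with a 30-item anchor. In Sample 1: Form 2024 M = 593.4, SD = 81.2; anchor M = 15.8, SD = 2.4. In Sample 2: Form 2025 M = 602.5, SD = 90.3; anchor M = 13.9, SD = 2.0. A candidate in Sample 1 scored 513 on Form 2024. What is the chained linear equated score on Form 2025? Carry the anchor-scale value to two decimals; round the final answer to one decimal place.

Form 2024 → anchor (Sample 1): v = (2.4/81.2)(513 − 593.4) + 15.8 = 13.42
anchor → Form 2025 (Sample 2): y = (90.3/2.0)(13.42 − 13.9) + 602.5 = 580.8

580.8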